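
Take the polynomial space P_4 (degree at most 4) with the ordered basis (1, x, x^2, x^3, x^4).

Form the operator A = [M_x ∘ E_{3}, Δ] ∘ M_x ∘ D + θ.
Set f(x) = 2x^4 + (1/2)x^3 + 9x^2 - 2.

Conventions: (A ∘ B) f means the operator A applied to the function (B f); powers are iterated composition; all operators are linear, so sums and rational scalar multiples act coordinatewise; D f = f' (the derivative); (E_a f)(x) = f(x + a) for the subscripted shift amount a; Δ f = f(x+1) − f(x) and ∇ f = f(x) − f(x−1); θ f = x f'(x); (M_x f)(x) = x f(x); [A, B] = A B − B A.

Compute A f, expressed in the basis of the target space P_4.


D f = 8x^3 + (3/2)x^2 + 18x
M_x D f = 8x^4 + (3/2)x^3 + 18x^2
Δ (M_x ∘ D) f = 32x^3 + (105/2)x^2 + (145/2)x + 55/2
E_{3} Δ (M_x ∘ D) f = 32x^3 + (681/2)x^2 + (2503/2)x + 3163/2
M_x E_{3} Δ (M_x ∘ D) f = 32x^4 + (681/2)x^3 + (2503/2)x^2 + (3163/2)x
E_{3} (M_x ∘ D) f = 8x^4 + (195/2)x^3 + (927/2)x^2 + (2025/2)x + 1701/2
M_x E_{3} (M_x ∘ D) f = 8x^5 + (195/2)x^4 + (927/2)x^3 + (2025/2)x^2 + (1701/2)x
Δ (M_x ∘ E_{3}) (M_x ∘ D) f = 40x^4 + 470x^3 + (4111/2)x^2 + (7691/2)x + 2432
[M_x ∘ E_{3}, Δ] (M_x ∘ D) f = -8x^4 - (259/2)x^3 - 804x^2 - 2264x - 2432
θ f = 8x^4 + (3/2)x^3 + 18x^2
([M_x ∘ E_{3}, Δ] ∘ M_x ∘ D + θ) f = -128x^3 - 786x^2 - 2264x - 2432

the image equals g(x) = -128x^3 - 786x^2 - 2264x - 2432


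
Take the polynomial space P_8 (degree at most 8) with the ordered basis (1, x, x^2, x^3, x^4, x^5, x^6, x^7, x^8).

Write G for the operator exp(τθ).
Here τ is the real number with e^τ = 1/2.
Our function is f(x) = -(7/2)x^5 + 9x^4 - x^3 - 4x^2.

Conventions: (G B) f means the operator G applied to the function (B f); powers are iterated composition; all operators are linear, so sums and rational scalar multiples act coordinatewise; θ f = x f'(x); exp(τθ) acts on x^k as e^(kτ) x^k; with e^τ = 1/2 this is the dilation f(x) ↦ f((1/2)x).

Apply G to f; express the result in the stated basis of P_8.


exp(τθ) x^k = e^(kτ) x^k; with e^τ = 1/2 this sends x^k to (1/2)^k x^k
x^2 ↦ 1/4 x^2
x^3 ↦ 1/8 x^3
x^4 ↦ 1/16 x^4
x^5 ↦ 1/32 x^5
applying this coordinatewise to f: exp(τθ) f = -(7/64)x^5 + (9/16)x^4 - (1/8)x^3 - x^2

the image equals g(x) = -(7/64)x^5 + (9/16)x^4 - (1/8)x^3 - x^2


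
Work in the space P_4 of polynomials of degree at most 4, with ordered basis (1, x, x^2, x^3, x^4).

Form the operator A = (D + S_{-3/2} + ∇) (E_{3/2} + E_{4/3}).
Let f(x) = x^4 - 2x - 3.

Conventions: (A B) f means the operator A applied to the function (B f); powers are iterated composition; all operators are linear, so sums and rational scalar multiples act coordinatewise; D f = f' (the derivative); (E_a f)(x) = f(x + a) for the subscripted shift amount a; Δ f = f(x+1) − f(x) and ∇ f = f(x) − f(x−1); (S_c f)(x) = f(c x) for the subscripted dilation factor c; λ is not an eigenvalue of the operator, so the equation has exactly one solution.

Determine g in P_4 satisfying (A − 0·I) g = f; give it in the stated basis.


the result is g(x) = (8/81)x^4 - (712/2187)x^3 - (1120/6561)x^2 + (16043/19683)x - 25130/19683

write g with unknown coordinates in the stated basis and equate coefficients in (A − 0·I) g = f
solving from the highest basis element down gives g = (8/81)x^4 - (712/2187)x^3 - (1120/6561)x^2 + (16043/19683)x - 25130/19683
check: A g = x^4 - 2x - 3
so A g − 0·g = x^4 - 2x - 3 = f ✓


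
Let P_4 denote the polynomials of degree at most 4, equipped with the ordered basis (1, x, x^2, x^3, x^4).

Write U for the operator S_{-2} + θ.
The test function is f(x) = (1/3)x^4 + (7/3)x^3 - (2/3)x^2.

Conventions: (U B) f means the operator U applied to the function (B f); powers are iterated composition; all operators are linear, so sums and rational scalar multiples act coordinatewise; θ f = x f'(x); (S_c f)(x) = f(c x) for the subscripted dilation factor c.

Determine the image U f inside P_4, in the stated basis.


g(x) = (20/3)x^4 - (35/3)x^3 - 4x^2

S_{-2} f = (16/3)x^4 - (56/3)x^3 - (8/3)x^2
θ f = (4/3)x^4 + 7x^3 - (4/3)x^2
(S_{-2} + θ) f = (20/3)x^4 - (35/3)x^3 - 4x^2


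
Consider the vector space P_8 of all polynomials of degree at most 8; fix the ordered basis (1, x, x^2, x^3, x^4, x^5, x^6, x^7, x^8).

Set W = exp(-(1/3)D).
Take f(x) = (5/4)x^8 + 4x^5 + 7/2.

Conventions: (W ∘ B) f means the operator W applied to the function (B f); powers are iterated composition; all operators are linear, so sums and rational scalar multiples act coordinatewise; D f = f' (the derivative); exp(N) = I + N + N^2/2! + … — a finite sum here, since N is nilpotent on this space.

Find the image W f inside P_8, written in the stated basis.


the image equals g(x) = (5/4)x^8 - (10/3)x^7 + (35/9)x^6 + (38/27)x^5 - (905/162)x^4 + (1010/243)x^3 - (1045/729)x^2 + (530/2187)x + 91427/26244

order-1 term: -(10/3)x^7 - (20/3)x^4
order-2 term: (35/9)x^6 + (40/9)x^3
order-3 term: -(70/27)x^5 - (40/27)x^2
order-4 term: (175/162)x^4 + (20/81)x
order-5 term: -(70/243)x^3 - 4/243
order-6 term: (35/729)x^2
order-7 term: -(10/2187)x
order-8 term: 5/26244
the series for exp(-(1/3)D) f terminates at order 8
exp(-(1/3)D) f = (5/4)x^8 - (10/3)x^7 + (35/9)x^6 + (38/27)x^5 - (905/162)x^4 + (1010/243)x^3 - (1045/729)x^2 + (530/2187)x + 91427/26244


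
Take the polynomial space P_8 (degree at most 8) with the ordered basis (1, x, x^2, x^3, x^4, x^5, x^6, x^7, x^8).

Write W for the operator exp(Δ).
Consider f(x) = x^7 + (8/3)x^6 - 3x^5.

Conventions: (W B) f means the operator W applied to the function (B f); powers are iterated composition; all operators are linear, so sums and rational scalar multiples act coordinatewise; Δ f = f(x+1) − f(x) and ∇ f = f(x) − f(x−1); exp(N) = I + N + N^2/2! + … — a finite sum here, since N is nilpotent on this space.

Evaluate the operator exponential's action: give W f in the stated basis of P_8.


the result is g(x) = x^7 + (29/3)x^6 + 55x^5 + 240x^4 + (2195/3)x^3 + 1542x^2 + 2028x + 3787/3

order-1 term: 7x^6 + 37x^5 + 60x^4 + (175/3)x^3 + 31x^2 + 8x + 2/3
order-2 term: 21x^5 + 145x^4 + 375x^3 + 505x^2 + 352x + 302/3
order-3 term: 35x^4 + (790/3)x^3 + 735x^2 + 940x + 466
order-4 term: 35x^3 + 250x^2 + 600x + 1480/3
order-5 term: 21x^2 + 121x + 177
order-6 term: 7x + 71/3
order-7 term: 1
the series for exp(Δ) f terminates at order 7
exp(Δ) f = x^7 + (29/3)x^6 + 55x^5 + 240x^4 + (2195/3)x^3 + 1542x^2 + 2028x + 3787/3


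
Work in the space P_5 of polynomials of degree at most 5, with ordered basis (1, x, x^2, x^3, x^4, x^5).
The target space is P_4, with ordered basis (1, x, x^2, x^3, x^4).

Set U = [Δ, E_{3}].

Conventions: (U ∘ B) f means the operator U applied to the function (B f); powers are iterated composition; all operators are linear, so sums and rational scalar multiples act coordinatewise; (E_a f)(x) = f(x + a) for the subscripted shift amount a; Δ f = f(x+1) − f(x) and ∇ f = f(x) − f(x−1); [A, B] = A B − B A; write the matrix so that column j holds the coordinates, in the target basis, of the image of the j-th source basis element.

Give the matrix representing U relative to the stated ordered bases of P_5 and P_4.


image of 1: 0
image of x: 0
image of x^2: 0
image of x^3: 0
image of x^4: 0
image of x^5: 0
each image's coordinates form column j of the matrix

the matrix is [[0, 0, 0, 0, 0, 0]; [0, 0, 0, 0, 0, 0]; [0, 0, 0, 0, 0, 0]; [0, 0, 0, 0, 0, 0]; [0, 0, 0, 0, 0, 0]] (rows listed top to bottom)


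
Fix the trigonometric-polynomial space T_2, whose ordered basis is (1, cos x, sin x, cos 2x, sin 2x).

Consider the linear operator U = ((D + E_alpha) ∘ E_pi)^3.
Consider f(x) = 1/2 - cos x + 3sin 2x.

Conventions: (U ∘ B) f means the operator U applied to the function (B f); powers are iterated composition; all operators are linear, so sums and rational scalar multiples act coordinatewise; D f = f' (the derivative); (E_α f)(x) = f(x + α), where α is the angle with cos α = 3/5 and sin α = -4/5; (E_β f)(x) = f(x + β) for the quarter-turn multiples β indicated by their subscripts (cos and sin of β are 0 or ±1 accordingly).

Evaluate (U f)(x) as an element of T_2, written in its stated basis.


the image equals g(x) = 1/2 + (18/125)cos x - (26/125)sin x - (41262/15625)cos 2x + (41559/15625)sin 2x

E_pi f = 1/2 + cos x + 3sin 2x
D E_pi f = -sin x + 6cos 2x
E_alpha E_pi f = 1/2 + (3/5)cos x + (4/5)sin x - (72/25)cos 2x - (21/25)sin 2x
(D + E_alpha) E_pi f = 1/2 + (3/5)cos x - (1/5)sin x + (78/25)cos 2x - (21/25)sin 2x
E_pi ((D + E_alpha) ∘ E_pi) f = 1/2 - (3/5)cos x + (1/5)sin x + (78/25)cos 2x - (21/25)sin 2x
D E_pi ((D + E_alpha) ∘ E_pi) f = (1/5)cos x + (3/5)sin x - (42/25)cos 2x - (156/25)sin 2x
E_alpha E_pi ((D + E_alpha) ∘ E_pi) f = 1/2 - (13/25)cos x - (9/25)sin x - (42/625)cos 2x + (2019/625)sin 2x
(D + E_alpha) E_pi ((D + E_alpha) ∘ E_pi) f = 1/2 - (8/25)cos x + (6/25)sin x - (1092/625)cos 2x - (1881/625)sin 2x
E_pi ((D + E_alpha) ∘ E_pi) ((D + E_alpha) ∘ E_pi) f = 1/2 + (8/25)cos x - (6/25)sin x - (1092/625)cos 2x - (1881/625)sin 2x
D E_pi ((D + E_alpha) ∘ E_pi) ((D + E_alpha) ∘ E_pi) f = -(6/25)cos x - (8/25)sin x - (3762/625)cos 2x + (2184/625)sin 2x
E_alpha E_pi ((D + E_alpha) ∘ E_pi) ((D + E_alpha) ∘ E_pi) f = 1/2 + (48/125)cos x + (14/125)sin x + (52788/15625)cos 2x - (13041/15625)sin 2x
(D + E_alpha) E_pi ((D + E_alpha) ∘ E_pi) ((D + E_alpha) ∘ E_pi) f = 1/2 + (18/125)cos x - (26/125)sin x - (41262/15625)cos 2x + (41559/15625)sin 2x


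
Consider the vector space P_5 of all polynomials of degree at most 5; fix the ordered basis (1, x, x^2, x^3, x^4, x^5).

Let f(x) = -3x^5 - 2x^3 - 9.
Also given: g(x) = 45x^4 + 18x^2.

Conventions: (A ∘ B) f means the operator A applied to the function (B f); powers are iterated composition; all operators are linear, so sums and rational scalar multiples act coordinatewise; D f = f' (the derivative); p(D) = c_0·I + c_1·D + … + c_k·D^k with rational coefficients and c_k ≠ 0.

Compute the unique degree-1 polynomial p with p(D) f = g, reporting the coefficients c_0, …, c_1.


D^0 f = -3x^5 - 2x^3 - 9
D^1 f = -15x^4 - 6x^2
matching coefficients of g against c_0 f + c_1 Df + … from the top degree down determines the c_i
solution: c_0 = 0, c_1 = -3

p(D) = -3·D, i.e. c_0 = 0, c_1 = -3


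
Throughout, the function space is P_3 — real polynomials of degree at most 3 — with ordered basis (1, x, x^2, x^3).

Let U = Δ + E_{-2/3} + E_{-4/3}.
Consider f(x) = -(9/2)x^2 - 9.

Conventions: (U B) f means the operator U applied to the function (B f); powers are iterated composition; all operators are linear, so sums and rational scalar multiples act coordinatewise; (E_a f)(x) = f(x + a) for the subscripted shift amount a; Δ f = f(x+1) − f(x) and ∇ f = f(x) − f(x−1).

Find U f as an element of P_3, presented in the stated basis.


g(x) = -9x^2 + 9x - 65/2

Δ f = -9x - 9/2
E_{-2/3} f = -(9/2)x^2 + 6x - 11
E_{-4/3} f = -(9/2)x^2 + 12x - 17
(Δ + E_{-2/3} + E_{-4/3}) f = -9x^2 + 9x - 65/2


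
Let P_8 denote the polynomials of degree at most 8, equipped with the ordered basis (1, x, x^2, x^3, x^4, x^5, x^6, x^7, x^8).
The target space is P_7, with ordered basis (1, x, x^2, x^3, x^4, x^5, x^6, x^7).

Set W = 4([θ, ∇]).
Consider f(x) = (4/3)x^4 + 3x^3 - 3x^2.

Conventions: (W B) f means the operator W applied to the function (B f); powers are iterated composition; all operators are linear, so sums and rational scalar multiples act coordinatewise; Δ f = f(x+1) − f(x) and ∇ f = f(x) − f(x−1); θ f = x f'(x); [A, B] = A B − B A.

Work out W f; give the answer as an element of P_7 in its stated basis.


the image equals g(x) = -(64/3)x^3 + 28x^2 + 32x - 116/3

∇ f = (16/3)x^3 + x^2 - (29/3)x + 14/3
θ ∇ f = 16x^3 + 2x^2 - (29/3)x
θ f = (16/3)x^4 + 9x^3 - 6x^2
∇ θ f = (64/3)x^3 - 5x^2 - (53/3)x + 29/3
[θ, ∇] f = -(16/3)x^3 + 7x^2 + 8x - 29/3
(4([θ, ∇])) f = -(64/3)x^3 + 28x^2 + 32x - 116/3


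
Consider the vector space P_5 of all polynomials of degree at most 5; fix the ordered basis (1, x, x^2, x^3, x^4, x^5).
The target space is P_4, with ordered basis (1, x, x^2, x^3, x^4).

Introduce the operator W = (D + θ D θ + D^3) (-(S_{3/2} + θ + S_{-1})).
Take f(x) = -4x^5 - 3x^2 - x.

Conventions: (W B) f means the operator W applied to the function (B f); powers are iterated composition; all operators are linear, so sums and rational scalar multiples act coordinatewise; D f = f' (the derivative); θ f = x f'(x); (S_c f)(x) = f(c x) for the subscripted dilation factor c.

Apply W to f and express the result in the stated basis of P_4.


the image equals g(x) = (38955/8)x^4 + (5565/2)x^2 + (189/2)x + 3/2

S_{3/2} f = -(243/8)x^5 - (27/4)x^2 - (3/2)x
θ f = -20x^5 - 6x^2 - x
S_{-1} f = 4x^5 - 3x^2 + x
(S_{3/2} + θ + S_{-1}) f = -(371/8)x^5 - (63/4)x^2 - (3/2)x
(-(S_{3/2} + θ + S_{-1})) f = (371/8)x^5 + (63/4)x^2 + (3/2)x
D (-(S_{3/2} + θ + S_{-1})) f = (1855/8)x^4 + (63/2)x + 3/2
θ (-(S_{3/2} + θ + S_{-1})) f = (1855/8)x^5 + (63/2)x^2 + (3/2)x
D θ (-(S_{3/2} + θ + S_{-1})) f = (9275/8)x^4 + 63x + 3/2
θ D θ (-(S_{3/2} + θ + S_{-1})) f = (9275/2)x^4 + 63x
D (-(S_{3/2} + θ + S_{-1})) f = (1855/8)x^4 + (63/2)x + 3/2
D D (-(S_{3/2} + θ + S_{-1})) f = (1855/2)x^3 + 63/2
D D D (-(S_{3/2} + θ + S_{-1})) f = (5565/2)x^2
(D + θ D θ + D^3) (-(S_{3/2} + θ + S_{-1})) f = (38955/8)x^4 + (5565/2)x^2 + (189/2)x + 3/2


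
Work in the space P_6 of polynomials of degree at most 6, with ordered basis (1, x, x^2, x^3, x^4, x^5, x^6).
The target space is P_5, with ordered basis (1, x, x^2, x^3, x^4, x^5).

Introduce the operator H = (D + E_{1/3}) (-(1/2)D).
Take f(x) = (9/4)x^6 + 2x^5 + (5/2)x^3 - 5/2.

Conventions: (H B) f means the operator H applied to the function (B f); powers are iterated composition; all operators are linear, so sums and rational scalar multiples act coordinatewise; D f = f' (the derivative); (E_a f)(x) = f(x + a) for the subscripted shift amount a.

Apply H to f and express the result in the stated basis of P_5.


D f = (27/2)x^5 + 10x^4 + (15/2)x^2
(-(1/2)D) f = -(27/4)x^5 - 5x^4 - (15/4)x^2
D (-(1/2)D) f = -(135/4)x^4 - 20x^3 - (15/2)x
E_{1/3} (-(1/2)D) f = -(27/4)x^5 - (65/4)x^4 - (85/6)x^3 - (115/12)x^2 - (395/108)x - 41/81
(D + E_{1/3}) (-(1/2)D) f = -(27/4)x^5 - 50x^4 - (205/6)x^3 - (115/12)x^2 - (1205/108)x - 41/81

g(x) = -(27/4)x^5 - 50x^4 - (205/6)x^3 - (115/12)x^2 - (1205/108)x - 41/81


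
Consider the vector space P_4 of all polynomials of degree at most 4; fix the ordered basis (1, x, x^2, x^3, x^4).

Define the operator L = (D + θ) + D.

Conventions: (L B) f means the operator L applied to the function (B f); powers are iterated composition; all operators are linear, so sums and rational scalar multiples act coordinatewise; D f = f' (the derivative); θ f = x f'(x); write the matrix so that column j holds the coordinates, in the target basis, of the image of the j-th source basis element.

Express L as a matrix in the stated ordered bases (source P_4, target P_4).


image of 1: 0
image of x: x + 2
image of x^2: 2x^2 + 4x
image of x^3: 3x^3 + 6x^2
image of x^4: 4x^4 + 8x^3
each image's coordinates form column j of the matrix

the matrix is [[0, 2, 0, 0, 0]; [0, 1, 4, 0, 0]; [0, 0, 2, 6, 0]; [0, 0, 0, 3, 8]; [0, 0, 0, 0, 4]] (rows listed top to bottom)


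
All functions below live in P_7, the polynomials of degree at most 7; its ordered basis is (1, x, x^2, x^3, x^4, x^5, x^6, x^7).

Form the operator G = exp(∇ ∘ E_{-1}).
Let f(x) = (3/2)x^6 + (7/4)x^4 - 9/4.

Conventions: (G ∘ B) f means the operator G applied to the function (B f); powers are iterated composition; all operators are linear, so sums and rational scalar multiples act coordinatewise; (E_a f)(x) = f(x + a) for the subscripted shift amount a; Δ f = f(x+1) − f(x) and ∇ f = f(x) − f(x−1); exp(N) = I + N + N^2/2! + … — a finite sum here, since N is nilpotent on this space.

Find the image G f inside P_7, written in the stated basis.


order-1 term: 9x^5 - (135/2)x^4 + 217x^3 - 369x^2 + 328x - 483/4
order-2 term: (45/2)x^4 - 270x^3 + 1248x^2 - 2628x + 8491/4
order-3 term: 30x^3 - 405x^2 + 1852x - 5733/2
order-4 term: (45/2)x^2 - 270x + 3277/4
order-5 term: 9x - 135/2
order-6 term: 3/2
the series for exp(∇ ∘ E_{-1}) f terminates at order 6
exp(∇ ∘ E_{-1}) f = (3/2)x^6 + 9x^5 - (173/4)x^4 - 23x^3 + (993/2)x^2 - 709x - 227/2

the result is g(x) = (3/2)x^6 + 9x^5 - (173/4)x^4 - 23x^3 + (993/2)x^2 - 709x - 227/2


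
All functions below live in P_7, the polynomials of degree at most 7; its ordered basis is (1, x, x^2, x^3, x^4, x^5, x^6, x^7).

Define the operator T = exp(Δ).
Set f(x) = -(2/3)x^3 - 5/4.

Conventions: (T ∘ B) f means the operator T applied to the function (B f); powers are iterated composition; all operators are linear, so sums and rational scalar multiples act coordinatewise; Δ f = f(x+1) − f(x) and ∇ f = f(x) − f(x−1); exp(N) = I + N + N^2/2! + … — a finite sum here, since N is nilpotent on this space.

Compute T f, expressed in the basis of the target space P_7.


the image equals g(x) = -(2/3)x^3 - 2x^2 - 4x - 55/12

order-1 term: -2x^2 - 2x - 2/3
order-2 term: -2x - 2
order-3 term: -2/3
the series for exp(Δ) f terminates at order 3
exp(Δ) f = -(2/3)x^3 - 2x^2 - 4x - 55/12


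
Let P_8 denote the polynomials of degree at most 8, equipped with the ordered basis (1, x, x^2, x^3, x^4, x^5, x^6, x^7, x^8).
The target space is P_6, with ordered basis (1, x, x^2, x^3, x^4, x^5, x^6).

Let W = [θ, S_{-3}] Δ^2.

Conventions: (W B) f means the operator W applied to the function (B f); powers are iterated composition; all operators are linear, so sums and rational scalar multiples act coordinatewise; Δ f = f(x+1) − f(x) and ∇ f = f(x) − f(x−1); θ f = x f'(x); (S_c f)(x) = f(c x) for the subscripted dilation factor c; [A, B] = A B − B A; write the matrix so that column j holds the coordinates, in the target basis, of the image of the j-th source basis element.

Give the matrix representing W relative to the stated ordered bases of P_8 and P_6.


the matrix is [[0, 0, 0, 0, 0, 0, 0, 0, 0]; [0, 0, 0, 0, 0, 0, 0, 0, 0]; [0, 0, 0, 0, 0, 0, 0, 0, 0]; [0, 0, 0, 0, 0, 0, 0, 0, 0]; [0, 0, 0, 0, 0, 0, 0, 0, 0]; [0, 0, 0, 0, 0, 0, 0, 0, 0]; [0, 0, 0, 0, 0, 0, 0, 0, 0]] (rows listed top to bottom)

image of 1: 0
image of x: 0
image of x^2: 0
image of x^3: 0
image of x^4: 0
image of x^5: 0
image of x^6: 0
image of x^7: 0
image of x^8: 0
each image's coordinates form column j of the matrix


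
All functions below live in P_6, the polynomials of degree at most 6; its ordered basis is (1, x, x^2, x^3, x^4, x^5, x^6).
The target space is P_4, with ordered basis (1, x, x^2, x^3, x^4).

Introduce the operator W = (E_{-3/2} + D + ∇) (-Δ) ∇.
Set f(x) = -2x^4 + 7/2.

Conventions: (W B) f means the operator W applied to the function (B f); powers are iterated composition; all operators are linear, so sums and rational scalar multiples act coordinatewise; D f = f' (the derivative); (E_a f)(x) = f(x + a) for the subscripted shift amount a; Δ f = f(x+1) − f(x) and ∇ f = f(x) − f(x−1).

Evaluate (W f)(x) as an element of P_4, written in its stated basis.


g(x) = 24x^2 + 24x + 34

∇ f = -8x^3 + 12x^2 - 8x + 2
Δ ∇ f = -24x^2 - 4
(-Δ) ∇ f = 24x^2 + 4
E_{-3/2} (-Δ) ∇ f = 24x^2 - 72x + 58
D (-Δ) ∇ f = 48x
∇ (-Δ) ∇ f = 48x - 24
(E_{-3/2} + D + ∇) (-Δ) ∇ f = 24x^2 + 24x + 34


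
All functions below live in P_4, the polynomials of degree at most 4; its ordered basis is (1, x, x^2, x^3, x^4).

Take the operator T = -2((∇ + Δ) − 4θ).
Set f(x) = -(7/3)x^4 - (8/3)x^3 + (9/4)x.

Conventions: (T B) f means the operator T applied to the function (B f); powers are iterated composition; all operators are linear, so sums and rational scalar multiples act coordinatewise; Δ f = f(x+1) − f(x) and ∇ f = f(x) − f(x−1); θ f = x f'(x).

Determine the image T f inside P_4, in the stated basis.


g(x) = -(224/3)x^4 - (80/3)x^3 + 32x^2 + (166/3)x + 5/3

∇ f = -(28/3)x^3 + 6x^2 - (4/3)x + 23/12
Δ f = -(28/3)x^3 - 22x^2 - (52/3)x - 11/4
(∇ + Δ) f = -(56/3)x^3 - 16x^2 - (56/3)x - 5/6
θ f = -(28/3)x^4 - 8x^3 + (9/4)x
(-4θ) f = (112/3)x^4 + 32x^3 - 9x
((∇ + Δ) − 4θ) f = (112/3)x^4 + (40/3)x^3 - 16x^2 - (83/3)x - 5/6
(-2((∇ + Δ) − 4θ)) f = -(224/3)x^4 - (80/3)x^3 + 32x^2 + (166/3)x + 5/3


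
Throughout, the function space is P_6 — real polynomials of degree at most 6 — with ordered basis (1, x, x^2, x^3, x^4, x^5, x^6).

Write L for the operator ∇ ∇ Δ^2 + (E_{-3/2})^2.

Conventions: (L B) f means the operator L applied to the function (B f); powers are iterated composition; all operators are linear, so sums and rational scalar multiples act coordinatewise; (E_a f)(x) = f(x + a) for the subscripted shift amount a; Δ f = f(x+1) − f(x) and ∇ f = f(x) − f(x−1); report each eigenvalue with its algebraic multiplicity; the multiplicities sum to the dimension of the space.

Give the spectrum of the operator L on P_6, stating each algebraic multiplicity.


image of 1: 1
image of x: x - 3
image of x^2: x^2 - 6x + 9
image of x^3: x^3 - 9x^2 + 27x - 27
image of x^4: x^4 - 12x^3 + 54x^2 - 108x + 105
image of x^5: x^5 - 15x^4 + 90x^3 - 270x^2 + 525x - 243
image of x^6: x^6 - 18x^5 + 135x^4 - 540x^3 + 1575x^2 - 1458x + 849
the matrix is upper triangular; its diagonal is (1, 1, 1, 1, 1, 1, 1)
for a triangular matrix the eigenvalues are the diagonal entries, with algebraic multiplicity their repetition count

λ = 1 (multiplicity 7)


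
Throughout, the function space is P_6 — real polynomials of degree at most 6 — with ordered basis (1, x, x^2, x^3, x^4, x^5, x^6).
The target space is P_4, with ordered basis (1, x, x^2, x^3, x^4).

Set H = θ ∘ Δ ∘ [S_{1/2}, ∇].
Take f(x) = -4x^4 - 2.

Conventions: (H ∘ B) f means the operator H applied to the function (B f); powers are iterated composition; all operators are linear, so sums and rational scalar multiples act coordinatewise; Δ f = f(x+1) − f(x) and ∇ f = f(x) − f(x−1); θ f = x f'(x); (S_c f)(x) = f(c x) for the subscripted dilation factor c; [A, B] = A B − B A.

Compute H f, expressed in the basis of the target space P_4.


∇ f = -16x^3 + 24x^2 - 16x + 4
S_{1/2} ∇ f = -2x^3 + 6x^2 - 8x + 4
S_{1/2} f = -(1/4)x^4 - 2
∇ S_{1/2} f = -x^3 + (3/2)x^2 - x + 1/4
[S_{1/2}, ∇] f = -x^3 + (9/2)x^2 - 7x + 15/4
Δ [S_{1/2}, ∇] f = -3x^2 + 6x - 7/2
θ Δ [S_{1/2}, ∇] f = -6x^2 + 6x

the result is g(x) = -6x^2 + 6x


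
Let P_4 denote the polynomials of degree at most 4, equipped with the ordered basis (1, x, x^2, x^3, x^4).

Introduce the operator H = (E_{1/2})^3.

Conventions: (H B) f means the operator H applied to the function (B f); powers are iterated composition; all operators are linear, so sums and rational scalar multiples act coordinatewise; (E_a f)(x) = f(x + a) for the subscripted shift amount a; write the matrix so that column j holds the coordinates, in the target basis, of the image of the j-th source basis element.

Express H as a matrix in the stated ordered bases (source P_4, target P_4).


the matrix is [[1, 3/2, 9/4, 27/8, 81/16]; [0, 1, 3, 27/4, 27/2]; [0, 0, 1, 9/2, 27/2]; [0, 0, 0, 1, 6]; [0, 0, 0, 0, 1]] (rows listed top to bottom)

image of 1: 1
image of x: x + 3/2
image of x^2: x^2 + 3x + 9/4
image of x^3: x^3 + (9/2)x^2 + (27/4)x + 27/8
image of x^4: x^4 + 6x^3 + (27/2)x^2 + (27/2)x + 81/16
each image's coordinates form column j of the matrix


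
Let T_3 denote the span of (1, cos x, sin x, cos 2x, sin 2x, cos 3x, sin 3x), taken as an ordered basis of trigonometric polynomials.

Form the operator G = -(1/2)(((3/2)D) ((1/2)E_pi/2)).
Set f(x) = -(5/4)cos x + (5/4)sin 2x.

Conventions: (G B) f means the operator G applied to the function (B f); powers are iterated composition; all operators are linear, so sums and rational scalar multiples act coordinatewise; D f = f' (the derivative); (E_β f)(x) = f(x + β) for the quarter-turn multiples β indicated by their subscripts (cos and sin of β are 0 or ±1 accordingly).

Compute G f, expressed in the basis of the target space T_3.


E_pi/2 f = (5/4)sin x - (5/4)sin 2x
((1/2)E_pi/2) f = (5/8)sin x - (5/8)sin 2x
D ((1/2)E_pi/2) f = (5/8)cos x - (5/4)cos 2x
((3/2)D) ((1/2)E_pi/2) f = (15/16)cos x - (15/8)cos 2x
(-(1/2)(((3/2)D) ((1/2)E_pi/2))) f = -(15/32)cos x + (15/16)cos 2x

g(x) = -(15/32)cos x + (15/16)cos 2x


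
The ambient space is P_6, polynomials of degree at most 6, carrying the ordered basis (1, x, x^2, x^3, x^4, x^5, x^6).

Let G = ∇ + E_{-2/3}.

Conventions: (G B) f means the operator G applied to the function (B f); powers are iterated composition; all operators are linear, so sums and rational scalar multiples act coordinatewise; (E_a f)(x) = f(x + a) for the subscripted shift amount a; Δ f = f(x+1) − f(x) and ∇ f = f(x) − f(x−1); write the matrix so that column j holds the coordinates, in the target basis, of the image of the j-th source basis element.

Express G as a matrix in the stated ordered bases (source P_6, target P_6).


the matrix is [[1, 1/3, -5/9, 19/27, -65/81, 211/243, -665/729]; [0, 1, 2/3, -5/3, 76/27, -325/81, 422/81]; [0, 0, 1, 1, -10/3, 190/27, -325/27]; [0, 0, 0, 1, 4/3, -50/9, 380/27]; [0, 0, 0, 0, 1, 5/3, -25/3]; [0, 0, 0, 0, 0, 1, 2]; [0, 0, 0, 0, 0, 0, 1]] (rows listed top to bottom)

image of 1: 1
image of x: x + 1/3
image of x^2: x^2 + (2/3)x - 5/9
image of x^3: x^3 + x^2 - (5/3)x + 19/27
image of x^4: x^4 + (4/3)x^3 - (10/3)x^2 + (76/27)x - 65/81
image of x^5: x^5 + (5/3)x^4 - (50/9)x^3 + (190/27)x^2 - (325/81)x + 211/243
image of x^6: x^6 + 2x^5 - (25/3)x^4 + (380/27)x^3 - (325/27)x^2 + (422/81)x - 665/729
each image's coordinates form column j of the matrix


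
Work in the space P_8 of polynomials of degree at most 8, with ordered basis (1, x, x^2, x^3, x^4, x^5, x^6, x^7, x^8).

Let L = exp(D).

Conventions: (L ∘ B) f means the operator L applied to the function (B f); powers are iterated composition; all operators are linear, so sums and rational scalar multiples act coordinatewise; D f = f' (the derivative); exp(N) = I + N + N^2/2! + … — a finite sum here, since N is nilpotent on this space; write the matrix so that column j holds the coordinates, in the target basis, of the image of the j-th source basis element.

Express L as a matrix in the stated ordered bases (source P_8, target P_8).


the matrix is [[1, 1, 1, 1, 1, 1, 1, 1, 1]; [0, 1, 2, 3, 4, 5, 6, 7, 8]; [0, 0, 1, 3, 6, 10, 15, 21, 28]; [0, 0, 0, 1, 4, 10, 20, 35, 56]; [0, 0, 0, 0, 1, 5, 15, 35, 70]; [0, 0, 0, 0, 0, 1, 6, 21, 56]; [0, 0, 0, 0, 0, 0, 1, 7, 28]; [0, 0, 0, 0, 0, 0, 0, 1, 8]; [0, 0, 0, 0, 0, 0, 0, 0, 1]] (rows listed top to bottom)

image of 1: 1
image of x: x + 1
image of x^2: x^2 + 2x + 1
image of x^3: x^3 + 3x^2 + 3x + 1
image of x^4: x^4 + 4x^3 + 6x^2 + 4x + 1
image of x^5: x^5 + 5x^4 + 10x^3 + 10x^2 + 5x + 1
image of x^6: x^6 + 6x^5 + 15x^4 + 20x^3 + 15x^2 + 6x + 1
image of x^7: x^7 + 7x^6 + 21x^5 + 35x^4 + 35x^3 + 21x^2 + 7x + 1
image of x^8: x^8 + 8x^7 + 28x^6 + 56x^5 + 70x^4 + 56x^3 + 28x^2 + 8x + 1
each image's coordinates form column j of the matrix


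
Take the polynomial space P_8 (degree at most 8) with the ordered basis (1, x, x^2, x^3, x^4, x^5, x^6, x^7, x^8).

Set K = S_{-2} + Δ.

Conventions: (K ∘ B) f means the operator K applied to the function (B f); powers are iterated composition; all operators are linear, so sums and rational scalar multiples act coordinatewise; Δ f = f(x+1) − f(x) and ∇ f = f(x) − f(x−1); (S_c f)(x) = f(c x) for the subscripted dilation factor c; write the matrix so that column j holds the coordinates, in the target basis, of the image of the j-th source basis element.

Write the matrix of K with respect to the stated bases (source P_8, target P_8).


image of 1: 1
image of x: -2x + 1
image of x^2: 4x^2 + 2x + 1
image of x^3: -8x^3 + 3x^2 + 3x + 1
image of x^4: 16x^4 + 4x^3 + 6x^2 + 4x + 1
image of x^5: -32x^5 + 5x^4 + 10x^3 + 10x^2 + 5x + 1
image of x^6: 64x^6 + 6x^5 + 15x^4 + 20x^3 + 15x^2 + 6x + 1
image of x^7: -128x^7 + 7x^6 + 21x^5 + 35x^4 + 35x^3 + 21x^2 + 7x + 1
image of x^8: 256x^8 + 8x^7 + 28x^6 + 56x^5 + 70x^4 + 56x^3 + 28x^2 + 8x + 1
each image's coordinates form column j of the matrix

the matrix is [[1, 1, 1, 1, 1, 1, 1, 1, 1]; [0, -2, 2, 3, 4, 5, 6, 7, 8]; [0, 0, 4, 3, 6, 10, 15, 21, 28]; [0, 0, 0, -8, 4, 10, 20, 35, 56]; [0, 0, 0, 0, 16, 5, 15, 35, 70]; [0, 0, 0, 0, 0, -32, 6, 21, 56]; [0, 0, 0, 0, 0, 0, 64, 7, 28]; [0, 0, 0, 0, 0, 0, 0, -128, 8]; [0, 0, 0, 0, 0, 0, 0, 0, 256]] (rows listed top to bottom)


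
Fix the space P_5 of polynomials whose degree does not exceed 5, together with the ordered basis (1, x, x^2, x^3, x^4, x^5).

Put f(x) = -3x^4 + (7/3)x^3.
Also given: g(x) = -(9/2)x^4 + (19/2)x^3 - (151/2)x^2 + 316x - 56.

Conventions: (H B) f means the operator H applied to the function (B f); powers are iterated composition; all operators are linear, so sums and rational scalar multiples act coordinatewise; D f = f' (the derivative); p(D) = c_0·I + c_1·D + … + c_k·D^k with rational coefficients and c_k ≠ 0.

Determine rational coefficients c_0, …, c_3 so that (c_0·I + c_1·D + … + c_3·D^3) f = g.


D^0 f = -3x^4 + (7/3)x^3
D^1 f = -12x^3 + 7x^2
D^2 f = -36x^2 + 14x
D^3 f = -72x + 14
matching coefficients of g against c_0 f + c_1 Df + … from the top degree down determines the c_i
solution: c_0 = 3/2, c_1 = -1/2, c_2 = 2, c_3 = -4

p(D) = (3/2)·I − (1/2)·D + 2·D^2 − 4·D^3, i.e. c_0 = 3/2, c_1 = -1/2, c_2 = 2, c_3 = -4


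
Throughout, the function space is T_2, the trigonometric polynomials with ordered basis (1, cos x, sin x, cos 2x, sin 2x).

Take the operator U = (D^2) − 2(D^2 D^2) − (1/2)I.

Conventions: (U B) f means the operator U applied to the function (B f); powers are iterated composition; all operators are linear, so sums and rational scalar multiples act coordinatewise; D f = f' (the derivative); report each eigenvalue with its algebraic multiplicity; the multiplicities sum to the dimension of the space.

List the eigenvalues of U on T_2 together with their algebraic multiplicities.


image of 1: -1/2
image of cos x: -(7/2)cos x
image of sin x: -(7/2)sin x
image of cos 2x: -(73/2)cos 2x
image of sin 2x: -(73/2)sin 2x
the matrix is diagonal; its diagonal is (-1/2, -7/2, -7/2, -73/2, -73/2)
for a triangular matrix the eigenvalues are the diagonal entries, with algebraic multiplicity their repetition count

λ = -73/2 (multiplicity 2), λ = -7/2 (multiplicity 2), λ = -1/2 (multiplicity 1)


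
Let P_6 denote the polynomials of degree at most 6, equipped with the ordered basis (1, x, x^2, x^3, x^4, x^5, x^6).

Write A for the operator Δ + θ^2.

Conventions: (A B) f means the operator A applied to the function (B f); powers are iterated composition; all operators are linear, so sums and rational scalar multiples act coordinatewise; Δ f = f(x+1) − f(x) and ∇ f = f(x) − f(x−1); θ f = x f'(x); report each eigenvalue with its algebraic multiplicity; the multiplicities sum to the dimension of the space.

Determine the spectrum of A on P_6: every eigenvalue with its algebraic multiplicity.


λ = 0 (multiplicity 1), λ = 1 (multiplicity 1), λ = 4 (multiplicity 1), λ = 9 (multiplicity 1), λ = 16 (multiplicity 1), λ = 25 (multiplicity 1), λ = 36 (multiplicity 1)

image of 1: 0
image of x: x + 1
image of x^2: 4x^2 + 2x + 1
image of x^3: 9x^3 + 3x^2 + 3x + 1
image of x^4: 16x^4 + 4x^3 + 6x^2 + 4x + 1
image of x^5: 25x^5 + 5x^4 + 10x^3 + 10x^2 + 5x + 1
image of x^6: 36x^6 + 6x^5 + 15x^4 + 20x^3 + 15x^2 + 6x + 1
the matrix is upper triangular; its diagonal is (0, 1, 4, 9, 16, 25, 36)
for a triangular matrix the eigenvalues are the diagonal entries, with algebraic multiplicity their repetition count


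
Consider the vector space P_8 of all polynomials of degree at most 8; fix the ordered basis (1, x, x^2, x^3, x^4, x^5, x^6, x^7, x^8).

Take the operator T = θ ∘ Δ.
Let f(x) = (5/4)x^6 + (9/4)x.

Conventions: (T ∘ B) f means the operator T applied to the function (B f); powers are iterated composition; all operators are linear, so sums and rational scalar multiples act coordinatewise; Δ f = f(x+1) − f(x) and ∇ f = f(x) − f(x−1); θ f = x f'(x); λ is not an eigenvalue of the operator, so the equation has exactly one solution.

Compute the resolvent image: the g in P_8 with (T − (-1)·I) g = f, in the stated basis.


the result is g(x) = (5/4)x^6 - (75/2)x^5 + 675x^4 - 7050x^3 + (69825/2)x^2 - (204771/4)x

write g with unknown coordinates in the stated basis and equate coefficients in (T − (-1)·I) g = f
solving from the highest basis element down gives g = (5/4)x^6 - (75/2)x^5 + 675x^4 - 7050x^3 + (69825/2)x^2 - (204771/4)x
check: T g = (75/2)x^5 - 675x^4 + 7050x^3 - (69825/2)x^2 + 51195x
so T g − (-1)·g = (5/4)x^6 + (9/4)x = f ✓


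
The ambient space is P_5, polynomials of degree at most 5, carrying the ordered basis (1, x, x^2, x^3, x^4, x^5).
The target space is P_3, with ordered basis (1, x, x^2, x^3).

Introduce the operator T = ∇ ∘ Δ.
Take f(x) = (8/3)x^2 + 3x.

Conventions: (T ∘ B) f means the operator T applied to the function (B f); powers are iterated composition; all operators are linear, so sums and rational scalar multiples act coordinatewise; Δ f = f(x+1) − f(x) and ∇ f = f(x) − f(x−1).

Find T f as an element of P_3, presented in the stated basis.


the image equals g(x) = 16/3

Δ f = (16/3)x + 17/3
∇ Δ f = 16/3


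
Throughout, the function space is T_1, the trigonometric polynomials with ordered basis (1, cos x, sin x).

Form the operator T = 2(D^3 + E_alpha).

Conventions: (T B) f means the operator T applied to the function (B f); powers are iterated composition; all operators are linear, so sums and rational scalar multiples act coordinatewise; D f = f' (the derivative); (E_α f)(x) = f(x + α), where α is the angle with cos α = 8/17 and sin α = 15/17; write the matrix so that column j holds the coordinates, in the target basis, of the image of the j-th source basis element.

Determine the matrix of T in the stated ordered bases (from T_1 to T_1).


the matrix is [[2, 0, 0]; [0, 16/17, -4/17]; [0, 4/17, 16/17]] (rows listed top to bottom)

image of 1: 2
image of cos x: (16/17)cos x + (4/17)sin x
image of sin x: -(4/17)cos x + (16/17)sin x
each image's coordinates form column j of the matrix


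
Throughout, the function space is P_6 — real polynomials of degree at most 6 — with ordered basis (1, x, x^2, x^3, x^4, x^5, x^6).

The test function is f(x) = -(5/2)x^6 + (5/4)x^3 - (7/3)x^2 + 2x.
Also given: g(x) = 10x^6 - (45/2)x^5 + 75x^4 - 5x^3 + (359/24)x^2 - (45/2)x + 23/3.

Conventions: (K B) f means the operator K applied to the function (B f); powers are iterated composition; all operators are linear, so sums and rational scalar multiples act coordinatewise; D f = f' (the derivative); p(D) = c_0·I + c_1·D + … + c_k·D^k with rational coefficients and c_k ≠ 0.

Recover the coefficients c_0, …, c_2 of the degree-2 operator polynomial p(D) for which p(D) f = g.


D^0 f = -(5/2)x^6 + (5/4)x^3 - (7/3)x^2 + 2x
D^1 f = -15x^5 + (15/4)x^2 - (14/3)x + 2
D^2 f = -75x^4 + (15/2)x - 14/3
matching coefficients of g against c_0 f + c_1 Df + … from the top degree down determines the c_i
solution: c_0 = -4, c_1 = 3/2, c_2 = -1

c_0 = -4, c_1 = 3/2, c_2 = -1


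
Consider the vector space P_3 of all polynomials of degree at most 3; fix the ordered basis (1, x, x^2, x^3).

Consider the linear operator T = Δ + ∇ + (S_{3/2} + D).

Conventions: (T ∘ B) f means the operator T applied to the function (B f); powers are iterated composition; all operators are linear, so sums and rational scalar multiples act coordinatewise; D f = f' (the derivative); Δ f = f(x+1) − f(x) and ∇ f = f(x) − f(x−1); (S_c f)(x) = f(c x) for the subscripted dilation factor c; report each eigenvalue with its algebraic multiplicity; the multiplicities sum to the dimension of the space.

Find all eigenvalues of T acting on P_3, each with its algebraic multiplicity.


image of 1: 1
image of x: (3/2)x + 3
image of x^2: (9/4)x^2 + 6x
image of x^3: (27/8)x^3 + 9x^2 + 2
the matrix is upper triangular; its diagonal is (1, 3/2, 9/4, 27/8)
for a triangular matrix the eigenvalues are the diagonal entries, with algebraic multiplicity their repetition count

λ = 1 (multiplicity 1), λ = 3/2 (multiplicity 1), λ = 9/4 (multiplicity 1), λ = 27/8 (multiplicity 1)


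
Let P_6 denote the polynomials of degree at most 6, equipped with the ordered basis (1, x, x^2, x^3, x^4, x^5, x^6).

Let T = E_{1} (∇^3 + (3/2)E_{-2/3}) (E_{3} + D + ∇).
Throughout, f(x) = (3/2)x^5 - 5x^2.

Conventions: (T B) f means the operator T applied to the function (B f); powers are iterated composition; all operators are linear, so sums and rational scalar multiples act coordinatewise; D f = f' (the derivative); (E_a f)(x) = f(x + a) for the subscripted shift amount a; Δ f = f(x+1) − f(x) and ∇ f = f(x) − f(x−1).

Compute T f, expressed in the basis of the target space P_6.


the image equals g(x) = (9/4)x^5 + 60x^4 + (515/2)x^3 + (5585/6)x^2 + (76265/36)x + 62399/54

E_{3} f = (3/2)x^5 + (45/2)x^4 + 135x^3 + 400x^2 + (1155/2)x + 639/2
D f = (15/2)x^4 - 10x
∇ f = (15/2)x^4 - 15x^3 + 15x^2 - (35/2)x + 13/2
(E_{3} + D + ∇) f = (3/2)x^5 + (75/2)x^4 + 120x^3 + 415x^2 + 550x + 326
∇ (E_{3} + D + ∇) f = (15/2)x^4 + 135x^3 + 150x^2 + (1225/2)x + 219
∇ ∇ (E_{3} + D + ∇) f = 30x^3 + 360x^2 - 75x + 590
∇ ∇ ∇ (E_{3} + D + ∇) f = 90x^2 + 630x - 405
E_{-2/3} (E_{3} + D + ∇) f = (3/2)x^5 + (65/2)x^4 + (80/3)x^3 + (2435/9)x^2 + (3070/27)x + 9350/81
((3/2)E_{-2/3}) (E_{3} + D + ∇) f = (9/4)x^5 + (195/4)x^4 + 40x^3 + (2435/6)x^2 + (1535/9)x + 4675/27
(∇^3 + (3/2)E_{-2/3}) (E_{3} + D + ∇) f = (9/4)x^5 + (195/4)x^4 + 40x^3 + (2975/6)x^2 + (7205/9)x - 6260/27
E_{1} (∇^3 + (3/2)E_{-2/3}) (E_{3} + D + ∇) f = (9/4)x^5 + 60x^4 + (515/2)x^3 + (5585/6)x^2 + (76265/36)x + 62399/54


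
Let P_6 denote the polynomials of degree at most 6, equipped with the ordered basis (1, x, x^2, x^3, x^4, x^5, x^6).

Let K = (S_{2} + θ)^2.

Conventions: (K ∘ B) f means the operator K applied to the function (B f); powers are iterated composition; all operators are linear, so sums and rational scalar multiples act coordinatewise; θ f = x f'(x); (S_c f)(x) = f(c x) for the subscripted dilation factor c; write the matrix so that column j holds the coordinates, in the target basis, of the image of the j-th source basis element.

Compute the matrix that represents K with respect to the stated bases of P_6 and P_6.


image of 1: 1
image of x: 9x
image of x^2: 36x^2
image of x^3: 121x^3
image of x^4: 400x^4
image of x^5: 1369x^5
image of x^6: 4900x^6
each image's coordinates form column j of the matrix

the matrix is [[1, 0, 0, 0, 0, 0, 0]; [0, 9, 0, 0, 0, 0, 0]; [0, 0, 36, 0, 0, 0, 0]; [0, 0, 0, 121, 0, 0, 0]; [0, 0, 0, 0, 400, 0, 0]; [0, 0, 0, 0, 0, 1369, 0]; [0, 0, 0, 0, 0, 0, 4900]] (rows listed top to bottom)


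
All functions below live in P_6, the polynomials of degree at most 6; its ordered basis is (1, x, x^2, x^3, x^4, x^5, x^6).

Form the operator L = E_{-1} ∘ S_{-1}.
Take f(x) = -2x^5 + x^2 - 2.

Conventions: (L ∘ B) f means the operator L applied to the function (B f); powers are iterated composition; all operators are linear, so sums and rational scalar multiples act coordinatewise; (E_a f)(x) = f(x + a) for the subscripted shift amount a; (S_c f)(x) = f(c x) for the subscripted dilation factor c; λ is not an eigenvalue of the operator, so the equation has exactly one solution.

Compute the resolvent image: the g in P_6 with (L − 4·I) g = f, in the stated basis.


the image equals g(x) = (2/5)x^5 + (2/3)x^4 - (4/3)x^3 + x^2 - (8/15)x + 11/15

write g with unknown coordinates in the stated basis and equate coefficients in (L − 4·I) g = f
solving from the highest basis element down gives g = (2/5)x^5 + (2/3)x^4 - (4/3)x^3 + x^2 - (8/15)x + 11/15
check: L g = -(2/5)x^5 + (8/3)x^4 - (16/3)x^3 + 5x^2 - (32/15)x + 14/15
so L g − 4·g = -2x^5 + x^2 - 2 = f ✓


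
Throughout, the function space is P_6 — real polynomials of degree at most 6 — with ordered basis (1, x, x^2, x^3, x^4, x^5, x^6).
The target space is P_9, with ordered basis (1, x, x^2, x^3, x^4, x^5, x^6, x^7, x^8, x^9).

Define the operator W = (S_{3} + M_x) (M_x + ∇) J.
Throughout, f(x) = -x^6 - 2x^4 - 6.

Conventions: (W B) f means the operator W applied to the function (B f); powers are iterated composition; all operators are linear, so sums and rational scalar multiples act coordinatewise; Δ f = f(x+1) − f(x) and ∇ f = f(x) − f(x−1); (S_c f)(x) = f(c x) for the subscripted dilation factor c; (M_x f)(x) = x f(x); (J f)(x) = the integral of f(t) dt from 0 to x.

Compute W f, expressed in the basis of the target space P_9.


the result is g(x) = -(1/7)x^9 - (6561/7)x^8 - (7/5)x^7 - (5088/5)x^6 + 722x^5 - 558x^4 + 230x^3 - 114x^2 + (86/35)x - 229/35

J f = -(1/7)x^7 - (2/5)x^5 - 6x
M_x J f = -(1/7)x^8 - (2/5)x^6 - 6x^2
∇ J f = -x^6 + 3x^5 - 7x^4 + 9x^3 - 7x^2 + 3x - 229/35
(M_x + ∇) J f = -(1/7)x^8 - (7/5)x^6 + 3x^5 - 7x^4 + 9x^3 - 13x^2 + 3x - 229/35
S_{3} (M_x + ∇) J f = -(6561/7)x^8 - (5103/5)x^6 + 729x^5 - 567x^4 + 243x^3 - 117x^2 + 9x - 229/35
M_x (M_x + ∇) J f = -(1/7)x^9 - (7/5)x^7 + 3x^6 - 7x^5 + 9x^4 - 13x^3 + 3x^2 - (229/35)x
(S_{3} + M_x) (M_x + ∇) J f = -(1/7)x^9 - (6561/7)x^8 - (7/5)x^7 - (5088/5)x^6 + 722x^5 - 558x^4 + 230x^3 - 114x^2 + (86/35)x - 229/35
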